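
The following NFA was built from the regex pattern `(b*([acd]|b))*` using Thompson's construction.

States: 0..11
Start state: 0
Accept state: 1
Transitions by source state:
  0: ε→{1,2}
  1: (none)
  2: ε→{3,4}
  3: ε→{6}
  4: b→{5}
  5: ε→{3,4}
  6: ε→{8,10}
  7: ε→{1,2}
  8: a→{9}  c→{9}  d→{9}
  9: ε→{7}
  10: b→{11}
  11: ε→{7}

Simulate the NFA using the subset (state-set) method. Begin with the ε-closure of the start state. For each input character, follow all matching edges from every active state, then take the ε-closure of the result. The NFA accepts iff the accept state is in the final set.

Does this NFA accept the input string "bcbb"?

start: ε-closure({0}) = {0,1,2,3,4,6,8,10}
'b' @ 1: {1,2,3,4,5,6,7,8,10,11}  ✓accept
'c' @ 2: {1,2,3,4,6,7,8,9,10}  ✓accept
'b' @ 3: {1,2,3,4,5,6,7,8,10,11}  ✓accept
'b' @ 4: {1,2,3,4,5,6,7,8,10,11}  ✓accept
after full input: {1,2,3,4,5,6,7,8,10,11}  (accept=1 in)

Answer: ACCEPT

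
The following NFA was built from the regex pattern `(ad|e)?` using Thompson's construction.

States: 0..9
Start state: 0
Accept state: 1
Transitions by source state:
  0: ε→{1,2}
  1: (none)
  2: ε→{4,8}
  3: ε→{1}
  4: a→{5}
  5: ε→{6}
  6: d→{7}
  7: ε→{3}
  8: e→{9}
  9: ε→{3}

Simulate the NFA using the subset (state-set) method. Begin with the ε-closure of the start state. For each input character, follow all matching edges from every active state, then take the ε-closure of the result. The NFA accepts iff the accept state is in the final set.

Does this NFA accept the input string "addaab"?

Answer: REJECT

Trace:
initial (ε-close {0}): {0,1,2,4,8}
'a' @ 1: {5,6}
'd' @ 2: {1,3,7}  ✓accept
'd' @ 3: {}  — dead — no transitions
rest 'aab' ignored (set empty)
final: {}; accept 1 not in set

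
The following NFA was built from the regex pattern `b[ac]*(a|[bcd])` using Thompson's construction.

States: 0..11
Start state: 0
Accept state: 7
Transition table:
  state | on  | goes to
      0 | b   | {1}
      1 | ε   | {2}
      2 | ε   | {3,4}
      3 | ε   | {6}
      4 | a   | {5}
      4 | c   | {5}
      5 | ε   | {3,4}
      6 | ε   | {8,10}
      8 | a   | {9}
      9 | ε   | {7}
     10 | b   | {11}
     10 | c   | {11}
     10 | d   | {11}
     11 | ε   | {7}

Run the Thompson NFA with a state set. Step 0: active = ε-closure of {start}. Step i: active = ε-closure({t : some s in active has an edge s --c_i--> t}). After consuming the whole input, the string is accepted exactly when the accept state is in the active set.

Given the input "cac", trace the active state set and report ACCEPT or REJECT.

start: ε-closure({0}) = {0}
'c' @ 1: {}  — state set empty
rest 'ac' ignored (set empty)
final: {}; accept 7 not in set

Answer: REJECT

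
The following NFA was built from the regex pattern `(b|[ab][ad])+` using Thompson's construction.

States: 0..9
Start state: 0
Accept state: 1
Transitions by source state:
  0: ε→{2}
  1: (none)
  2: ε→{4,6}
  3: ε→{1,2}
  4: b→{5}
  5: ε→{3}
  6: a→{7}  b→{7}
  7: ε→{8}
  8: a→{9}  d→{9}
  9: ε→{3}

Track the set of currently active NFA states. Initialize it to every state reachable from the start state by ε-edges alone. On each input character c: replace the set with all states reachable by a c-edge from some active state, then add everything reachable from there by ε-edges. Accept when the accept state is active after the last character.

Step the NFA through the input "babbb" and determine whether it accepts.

start: ε-closure({0}) = {0,2,4,6}
'b' @ 1: {1,2,3,4,5,6,7,8}  (accept∈set)
'a' @ 2: {1,2,3,4,6,7,8,9}  (accept∈set)
'b' @ 3: {1,2,3,4,5,6,7,8}  (accept∈set)
'b' @ 4: {1,2,3,4,5,6,7,8}  (accept∈set)
'b' @ 5: {1,2,3,4,5,6,7,8}  (accept∈set)
end set {1,2,3,4,5,6,7,8} — state 1 in

Answer: ACCEPT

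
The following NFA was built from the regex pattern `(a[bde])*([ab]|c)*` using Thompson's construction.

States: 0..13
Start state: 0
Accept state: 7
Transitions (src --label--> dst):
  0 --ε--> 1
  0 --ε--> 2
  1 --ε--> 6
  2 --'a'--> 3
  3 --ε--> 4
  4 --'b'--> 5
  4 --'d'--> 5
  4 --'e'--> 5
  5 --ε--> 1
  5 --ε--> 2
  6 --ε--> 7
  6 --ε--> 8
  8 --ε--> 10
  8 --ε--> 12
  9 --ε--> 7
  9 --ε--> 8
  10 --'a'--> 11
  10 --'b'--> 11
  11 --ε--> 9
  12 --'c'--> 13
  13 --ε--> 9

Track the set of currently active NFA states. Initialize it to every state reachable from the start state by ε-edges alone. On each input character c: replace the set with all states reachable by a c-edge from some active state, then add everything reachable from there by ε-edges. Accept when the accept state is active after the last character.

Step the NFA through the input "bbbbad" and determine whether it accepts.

start: ε-closure({0}) = {0,1,2,6,7,8,10,12}
'b' @ 1: {7,8,9,10,11,12}  [accepting]
'b' @ 2: {7,8,9,10,11,12}  [accepting]
'b' @ 3: {7,8,9,10,11,12}  [accepting]
'b' @ 4: {7,8,9,10,11,12}  [accepting]
'a' @ 5: {7,8,9,10,11,12}  [accepting]
'd' @ 6: {}  — dead — no transitions
final: {}; accept 7 not in set

Answer: REJECT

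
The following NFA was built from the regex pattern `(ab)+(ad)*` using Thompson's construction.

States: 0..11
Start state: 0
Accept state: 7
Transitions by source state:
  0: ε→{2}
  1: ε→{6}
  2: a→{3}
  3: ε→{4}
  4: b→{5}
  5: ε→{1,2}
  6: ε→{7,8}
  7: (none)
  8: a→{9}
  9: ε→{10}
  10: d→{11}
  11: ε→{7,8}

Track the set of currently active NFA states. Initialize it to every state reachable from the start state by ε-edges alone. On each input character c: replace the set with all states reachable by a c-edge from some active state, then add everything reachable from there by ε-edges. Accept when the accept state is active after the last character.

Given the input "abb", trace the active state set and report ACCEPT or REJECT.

start: ε-closure({0}) = {0,2}
'a' @ 1: {3,4}
'b' @ 2: {1,2,5,6,7,8}  (accept∈set)
'b' @ 3: {}  — dead — no transitions
after full input: {}  (accept=7 not in)

Answer: REJECT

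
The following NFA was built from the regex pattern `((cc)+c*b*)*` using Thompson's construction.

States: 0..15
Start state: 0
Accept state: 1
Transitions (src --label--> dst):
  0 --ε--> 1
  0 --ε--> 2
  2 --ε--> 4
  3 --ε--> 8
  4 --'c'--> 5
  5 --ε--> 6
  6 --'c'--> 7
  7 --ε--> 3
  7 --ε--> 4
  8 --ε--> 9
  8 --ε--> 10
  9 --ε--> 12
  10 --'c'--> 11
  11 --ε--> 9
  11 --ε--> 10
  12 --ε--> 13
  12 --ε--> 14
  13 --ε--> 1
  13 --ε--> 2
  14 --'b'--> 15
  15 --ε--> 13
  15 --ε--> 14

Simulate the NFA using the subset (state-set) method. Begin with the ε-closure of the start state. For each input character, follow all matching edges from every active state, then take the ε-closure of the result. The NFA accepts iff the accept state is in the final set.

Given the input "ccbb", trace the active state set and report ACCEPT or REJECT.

Answer: ACCEPT

Derivation:
S₀ = ε-closure({0}) = {0,1,2,4}
'c' @ 1: {5,6}
'c' @ 2: {1,2,3,4,7,8,9,10,12,13,14}  [accepting]
'b' @ 3: {1,2,4,13,14,15}  [accepting]
'b' @ 4: {1,2,4,13,14,15}  [accepting]
after full input: {1,2,4,13,14,15}  (accept=1 in)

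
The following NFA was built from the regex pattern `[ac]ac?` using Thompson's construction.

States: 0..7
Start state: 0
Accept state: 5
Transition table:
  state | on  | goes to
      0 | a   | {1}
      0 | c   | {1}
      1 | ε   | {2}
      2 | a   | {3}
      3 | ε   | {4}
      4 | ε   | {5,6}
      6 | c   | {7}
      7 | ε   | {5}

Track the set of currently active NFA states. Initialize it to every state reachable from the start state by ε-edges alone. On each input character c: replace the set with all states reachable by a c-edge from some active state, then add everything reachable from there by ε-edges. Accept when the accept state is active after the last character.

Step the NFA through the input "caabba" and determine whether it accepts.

Answer: REJECT

Derivation:
start: ε-closure({0}) = {0}
'c' @ 1: {1,2}
'a' @ 2: {3,4,5,6}  ✓accept
'a' @ 3: {}  — no active states
rest 'bba' ignored (set empty)
after full input: {}  (accept=5 not in)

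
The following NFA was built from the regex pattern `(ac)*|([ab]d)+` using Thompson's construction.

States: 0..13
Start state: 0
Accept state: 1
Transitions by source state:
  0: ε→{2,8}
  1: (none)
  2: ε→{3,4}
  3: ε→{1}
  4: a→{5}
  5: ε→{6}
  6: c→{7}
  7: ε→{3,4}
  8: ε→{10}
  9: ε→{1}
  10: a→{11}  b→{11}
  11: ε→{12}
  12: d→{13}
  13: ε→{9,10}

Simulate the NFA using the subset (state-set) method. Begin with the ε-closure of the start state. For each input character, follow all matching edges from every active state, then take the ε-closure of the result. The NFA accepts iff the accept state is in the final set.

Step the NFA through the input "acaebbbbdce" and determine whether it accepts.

initial (ε-close {0}): {0,1,2,3,4,8,10}
'a' @ 1: {5,6,11,12}
'c' @ 2: {1,3,4,7}  ✓accept
'a' @ 3: {5,6}
'e' @ 4: {}  — no active states
rest 'bbbbdce' ignored (set empty)
final: {}; accept 1 not in set

Answer: REJECT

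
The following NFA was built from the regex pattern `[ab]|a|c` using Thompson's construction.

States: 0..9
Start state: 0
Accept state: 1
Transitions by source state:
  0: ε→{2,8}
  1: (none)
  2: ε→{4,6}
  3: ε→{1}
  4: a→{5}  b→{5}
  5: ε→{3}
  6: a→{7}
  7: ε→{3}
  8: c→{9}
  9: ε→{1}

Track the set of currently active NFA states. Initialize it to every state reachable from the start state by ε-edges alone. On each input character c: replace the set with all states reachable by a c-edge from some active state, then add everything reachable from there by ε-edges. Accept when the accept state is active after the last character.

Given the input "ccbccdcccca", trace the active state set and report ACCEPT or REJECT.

S₀ = ε-closure({0}) = {0,2,4,6,8}
'c' @ 1: {1,9}  [accepting]
'c' @ 2: {}  — state set empty
rest 'bccdcccca' ignored (set empty)
after full input: {}  (accept=1 not in)

Answer: REJECT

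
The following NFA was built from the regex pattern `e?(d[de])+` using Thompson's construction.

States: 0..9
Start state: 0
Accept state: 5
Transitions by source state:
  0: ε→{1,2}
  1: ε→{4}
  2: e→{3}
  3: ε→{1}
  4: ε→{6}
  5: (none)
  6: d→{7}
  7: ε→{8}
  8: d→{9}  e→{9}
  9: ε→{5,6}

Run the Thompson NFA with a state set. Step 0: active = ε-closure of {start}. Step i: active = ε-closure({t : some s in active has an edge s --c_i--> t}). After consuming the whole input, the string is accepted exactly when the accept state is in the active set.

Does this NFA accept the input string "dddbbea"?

Answer: REJECT

Derivation:
start: ε-closure({0}) = {0,1,2,4,6}
'd' @ 1: {7,8}
'd' @ 2: {5,6,9}  (accept∈set)
'd' @ 3: {7,8}
'b' @ 4: {}  — state set empty
rest 'bea' ignored (set empty)
final: {}; accept 5 not in set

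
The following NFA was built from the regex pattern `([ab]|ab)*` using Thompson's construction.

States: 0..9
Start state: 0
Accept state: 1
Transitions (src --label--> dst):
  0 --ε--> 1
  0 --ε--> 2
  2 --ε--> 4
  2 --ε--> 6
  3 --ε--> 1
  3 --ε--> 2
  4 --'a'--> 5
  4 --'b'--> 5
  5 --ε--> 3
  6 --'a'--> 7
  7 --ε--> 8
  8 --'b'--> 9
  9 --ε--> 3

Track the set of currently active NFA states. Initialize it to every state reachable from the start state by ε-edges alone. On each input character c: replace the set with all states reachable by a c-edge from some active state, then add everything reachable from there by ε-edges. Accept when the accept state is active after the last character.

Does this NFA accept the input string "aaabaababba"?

Answer: ACCEPT

Steps:
initial (ε-close {0}): {0,1,2,4,6}
'a' @ 1: {1,2,3,4,5,6,7,8}  (accept∈set)
'a' @ 2: {1,2,3,4,5,6,7,8}  (accept∈set)
'a' @ 3: {1,2,3,4,5,6,7,8}  (accept∈set)
'b' @ 4: {1,2,3,4,5,6,9}  (accept∈set)
'a' @ 5: {1,2,3,4,5,6,7,8}  (accept∈set)
'a' @ 6: {1,2,3,4,5,6,7,8}  (accept∈set)
'b' @ 7: {1,2,3,4,5,6,9}  (accept∈set)
'a' @ 8: {1,2,3,4,5,6,7,8}  (accept∈set)
'b' @ 9: {1,2,3,4,5,6,9}  (accept∈set)
'b' @ 10: {1,2,3,4,5,6}  (accept∈set)
'a' @ 11: {1,2,3,4,5,6,7,8}  (accept∈set)
final: {1,2,3,4,5,6,7,8}; accept 1 in set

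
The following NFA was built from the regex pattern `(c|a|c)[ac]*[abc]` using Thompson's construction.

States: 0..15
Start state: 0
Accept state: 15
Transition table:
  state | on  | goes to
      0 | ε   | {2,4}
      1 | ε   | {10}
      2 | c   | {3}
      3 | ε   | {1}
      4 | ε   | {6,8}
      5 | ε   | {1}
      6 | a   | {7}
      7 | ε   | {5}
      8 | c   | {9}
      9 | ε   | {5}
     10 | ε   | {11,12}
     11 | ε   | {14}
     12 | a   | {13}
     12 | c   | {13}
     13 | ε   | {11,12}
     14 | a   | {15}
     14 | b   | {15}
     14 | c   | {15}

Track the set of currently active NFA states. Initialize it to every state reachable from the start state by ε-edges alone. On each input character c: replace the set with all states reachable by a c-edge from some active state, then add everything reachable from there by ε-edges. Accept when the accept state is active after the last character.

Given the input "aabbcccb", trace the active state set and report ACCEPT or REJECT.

Answer: REJECT

Steps:
start: ε-closure({0}) = {0,2,4,6,8}
'a' @ 1: {1,5,7,10,11,12,14}
'a' @ 2: {11,12,13,14,15}  ✓accept
'b' @ 3: {15}  ✓accept
'b' @ 4: {}  — state set empty
rest 'cccb' ignored (set empty)
end set {} — state 15 not in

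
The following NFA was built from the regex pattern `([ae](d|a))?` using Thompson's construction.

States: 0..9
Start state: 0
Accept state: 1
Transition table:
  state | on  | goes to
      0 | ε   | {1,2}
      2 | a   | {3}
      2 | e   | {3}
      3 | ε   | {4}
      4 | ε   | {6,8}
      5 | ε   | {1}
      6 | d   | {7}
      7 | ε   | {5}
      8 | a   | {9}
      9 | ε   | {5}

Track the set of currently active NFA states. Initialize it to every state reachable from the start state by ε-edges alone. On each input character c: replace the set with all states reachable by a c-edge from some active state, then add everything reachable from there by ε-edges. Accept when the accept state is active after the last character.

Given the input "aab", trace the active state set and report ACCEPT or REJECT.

Answer: REJECT

Steps:
S₀ = ε-closure({0}) = {0,1,2}
'a' @ 1: {3,4,6,8}
'a' @ 2: {1,5,9}  (accept∈set)
'b' @ 3: {}  — dead — no transitions
end set {} — state 1 not in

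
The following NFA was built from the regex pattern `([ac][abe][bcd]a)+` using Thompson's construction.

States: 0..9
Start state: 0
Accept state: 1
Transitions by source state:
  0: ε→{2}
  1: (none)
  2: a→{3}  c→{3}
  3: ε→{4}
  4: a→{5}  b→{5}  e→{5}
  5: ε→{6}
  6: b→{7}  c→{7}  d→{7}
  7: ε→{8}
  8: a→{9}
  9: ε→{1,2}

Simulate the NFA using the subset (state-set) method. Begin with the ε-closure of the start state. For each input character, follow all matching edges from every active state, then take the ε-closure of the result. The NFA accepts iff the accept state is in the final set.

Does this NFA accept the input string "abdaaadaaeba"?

start: ε-closure({0}) = {0,2}
'a' @ 1: {3,4}
'b' @ 2: {5,6}
'd' @ 3: {7,8}
'a' @ 4: {1,2,9}  ✓accept
'a' @ 5: {3,4}
'a' @ 6: {5,6}
'd' @ 7: {7,8}
'a' @ 8: {1,2,9}  ✓accept
'a' @ 9: {3,4}
'e' @ 10: {5,6}
'b' @ 11: {7,8}
'a' @ 12: {1,2,9}  ✓accept
after full input: {1,2,9}  (accept=1 in)

Answer: ACCEPT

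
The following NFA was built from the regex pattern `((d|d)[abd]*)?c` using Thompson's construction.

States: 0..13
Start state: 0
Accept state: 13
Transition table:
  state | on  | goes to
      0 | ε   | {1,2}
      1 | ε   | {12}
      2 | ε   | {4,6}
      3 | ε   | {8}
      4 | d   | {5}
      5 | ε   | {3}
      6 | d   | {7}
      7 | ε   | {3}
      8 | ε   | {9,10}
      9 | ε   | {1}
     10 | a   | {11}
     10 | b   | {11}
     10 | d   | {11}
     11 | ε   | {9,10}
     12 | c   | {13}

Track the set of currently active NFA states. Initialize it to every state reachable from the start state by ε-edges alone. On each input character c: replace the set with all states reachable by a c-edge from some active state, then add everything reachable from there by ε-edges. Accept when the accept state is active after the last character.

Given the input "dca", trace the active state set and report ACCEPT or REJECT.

Answer: REJECT

Trace:
start: ε-closure({0}) = {0,1,2,4,6,12}
'd' @ 1: {1,3,5,7,8,9,10,12}
'c' @ 2: {13}  (accept∈set)
'a' @ 3: {}  — no active states
final: {}; accept 13 not in set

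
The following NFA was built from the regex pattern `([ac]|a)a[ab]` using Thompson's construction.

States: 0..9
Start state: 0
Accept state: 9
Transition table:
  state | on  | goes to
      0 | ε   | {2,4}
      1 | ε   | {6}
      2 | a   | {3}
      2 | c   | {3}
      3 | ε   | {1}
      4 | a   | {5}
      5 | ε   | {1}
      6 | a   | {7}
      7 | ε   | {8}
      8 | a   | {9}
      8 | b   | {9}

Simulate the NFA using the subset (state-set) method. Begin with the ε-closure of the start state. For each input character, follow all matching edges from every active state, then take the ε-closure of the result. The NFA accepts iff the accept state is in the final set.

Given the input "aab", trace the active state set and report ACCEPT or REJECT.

Answer: ACCEPT

Steps:
start: ε-closure({0}) = {0,2,4}
'a' @ 1: {1,3,5,6}
'a' @ 2: {7,8}
'b' @ 3: {9}  (accept∈set)
end set {9} — state 9 in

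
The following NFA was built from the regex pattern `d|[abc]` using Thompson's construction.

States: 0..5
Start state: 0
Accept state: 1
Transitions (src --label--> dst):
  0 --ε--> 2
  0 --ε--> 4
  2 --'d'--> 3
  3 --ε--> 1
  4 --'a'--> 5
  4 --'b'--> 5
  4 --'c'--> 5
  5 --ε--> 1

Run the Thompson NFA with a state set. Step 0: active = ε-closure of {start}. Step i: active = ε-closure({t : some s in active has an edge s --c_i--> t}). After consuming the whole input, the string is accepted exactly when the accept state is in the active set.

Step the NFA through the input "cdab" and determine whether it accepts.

Answer: REJECT

Steps:
initial (ε-close {0}): {0,2,4}
'c' @ 1: {1,5}  [accepting]
'd' @ 2: {}  — state set empty
rest 'ab' ignored (set empty)
final: {}; accept 1 not in set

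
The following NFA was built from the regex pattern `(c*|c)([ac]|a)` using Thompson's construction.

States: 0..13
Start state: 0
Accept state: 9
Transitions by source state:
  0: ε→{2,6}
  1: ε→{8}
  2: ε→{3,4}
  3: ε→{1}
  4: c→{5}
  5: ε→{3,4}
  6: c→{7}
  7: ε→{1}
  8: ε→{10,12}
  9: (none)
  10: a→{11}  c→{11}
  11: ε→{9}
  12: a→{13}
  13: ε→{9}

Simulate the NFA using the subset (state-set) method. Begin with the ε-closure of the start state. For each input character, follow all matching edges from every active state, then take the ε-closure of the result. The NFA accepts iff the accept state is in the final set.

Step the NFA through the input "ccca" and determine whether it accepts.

start: ε-closure({0}) = {0,1,2,3,4,6,8,10,12}
'c' @ 1: {1,3,4,5,7,8,9,10,11,12}  (accept∈set)
'c' @ 2: {1,3,4,5,8,9,10,11,12}  (accept∈set)
'c' @ 3: {1,3,4,5,8,9,10,11,12}  (accept∈set)
'a' @ 4: {9,11,13}  (accept∈set)
after full input: {9,11,13}  (accept=9 in)

Answer: ACCEPT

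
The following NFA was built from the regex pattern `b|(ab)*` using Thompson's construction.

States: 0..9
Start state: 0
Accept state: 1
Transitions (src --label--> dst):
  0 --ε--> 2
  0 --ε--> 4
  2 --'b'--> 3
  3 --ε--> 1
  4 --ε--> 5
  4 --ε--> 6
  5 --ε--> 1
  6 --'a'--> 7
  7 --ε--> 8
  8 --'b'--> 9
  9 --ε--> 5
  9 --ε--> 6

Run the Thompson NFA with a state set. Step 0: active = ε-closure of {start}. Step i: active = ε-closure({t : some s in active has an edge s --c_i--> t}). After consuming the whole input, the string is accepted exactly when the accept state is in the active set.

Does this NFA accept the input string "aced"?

Answer: REJECT

Derivation:
initial (ε-close {0}): {0,1,2,4,5,6}
'a' @ 1: {7,8}
'c' @ 2: {}  — state set empty
rest 'ed' ignored (set empty)
end set {} — state 1 not in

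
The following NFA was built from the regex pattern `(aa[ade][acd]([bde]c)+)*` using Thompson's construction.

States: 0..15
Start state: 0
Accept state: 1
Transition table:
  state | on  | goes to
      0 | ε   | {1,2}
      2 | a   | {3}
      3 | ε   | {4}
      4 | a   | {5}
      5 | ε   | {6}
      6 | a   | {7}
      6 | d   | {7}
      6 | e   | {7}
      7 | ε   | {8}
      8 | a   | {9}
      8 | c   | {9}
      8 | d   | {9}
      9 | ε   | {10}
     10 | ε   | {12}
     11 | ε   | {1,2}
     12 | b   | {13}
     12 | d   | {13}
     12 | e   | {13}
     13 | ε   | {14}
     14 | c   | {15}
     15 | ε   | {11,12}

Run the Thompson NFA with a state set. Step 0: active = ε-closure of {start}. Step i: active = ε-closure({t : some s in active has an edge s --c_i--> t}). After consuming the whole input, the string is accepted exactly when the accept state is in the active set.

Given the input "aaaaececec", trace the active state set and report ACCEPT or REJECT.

Answer: ACCEPT

Trace:
S₀ = ε-closure({0}) = {0,1,2}
'a' @ 1: {3,4}
'a' @ 2: {5,6}
'a' @ 3: {7,8}
'a' @ 4: {9,10,12}
'e' @ 5: {13,14}
'c' @ 6: {1,2,11,12,15}  ✓accept
'e' @ 7: {13,14}
'c' @ 8: {1,2,11,12,15}  ✓accept
'e' @ 9: {13,14}
'c' @ 10: {1,2,11,12,15}  ✓accept
final: {1,2,11,12,15}; accept 1 in set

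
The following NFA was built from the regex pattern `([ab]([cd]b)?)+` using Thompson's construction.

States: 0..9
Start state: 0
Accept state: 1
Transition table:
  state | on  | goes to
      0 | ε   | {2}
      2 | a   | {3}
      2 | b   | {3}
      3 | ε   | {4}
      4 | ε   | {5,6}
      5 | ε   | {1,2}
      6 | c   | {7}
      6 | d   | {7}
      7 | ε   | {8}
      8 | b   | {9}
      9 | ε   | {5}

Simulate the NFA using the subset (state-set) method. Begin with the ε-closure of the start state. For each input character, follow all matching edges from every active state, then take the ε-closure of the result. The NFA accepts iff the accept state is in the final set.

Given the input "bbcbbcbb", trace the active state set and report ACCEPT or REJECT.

Answer: ACCEPT

Trace:
S₀ = ε-closure({0}) = {0,2}
'b' @ 1: {1,2,3,4,5,6}  (accept∈set)
'b' @ 2: {1,2,3,4,5,6}  (accept∈set)
'c' @ 3: {7,8}
'b' @ 4: {1,2,5,9}  (accept∈set)
'b' @ 5: {1,2,3,4,5,6}  (accept∈set)
'c' @ 6: {7,8}
'b' @ 7: {1,2,5,9}  (accept∈set)
'b' @ 8: {1,2,3,4,5,6}  (accept∈set)
end set {1,2,3,4,5,6} — state 1 in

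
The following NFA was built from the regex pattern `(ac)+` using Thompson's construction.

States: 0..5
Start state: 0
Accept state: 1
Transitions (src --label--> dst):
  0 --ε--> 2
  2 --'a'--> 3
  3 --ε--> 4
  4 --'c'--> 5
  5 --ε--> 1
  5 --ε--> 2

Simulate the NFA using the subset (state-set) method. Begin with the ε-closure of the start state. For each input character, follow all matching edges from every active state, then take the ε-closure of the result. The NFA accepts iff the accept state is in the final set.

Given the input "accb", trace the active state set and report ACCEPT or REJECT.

Answer: REJECT

Steps:
initial (ε-close {0}): {0,2}
'a' @ 1: {3,4}
'c' @ 2: {1,2,5}  [accepting]
'c' @ 3: {}  — dead — no transitions
rest 'b' ignored (set empty)
end set {} — state 1 not in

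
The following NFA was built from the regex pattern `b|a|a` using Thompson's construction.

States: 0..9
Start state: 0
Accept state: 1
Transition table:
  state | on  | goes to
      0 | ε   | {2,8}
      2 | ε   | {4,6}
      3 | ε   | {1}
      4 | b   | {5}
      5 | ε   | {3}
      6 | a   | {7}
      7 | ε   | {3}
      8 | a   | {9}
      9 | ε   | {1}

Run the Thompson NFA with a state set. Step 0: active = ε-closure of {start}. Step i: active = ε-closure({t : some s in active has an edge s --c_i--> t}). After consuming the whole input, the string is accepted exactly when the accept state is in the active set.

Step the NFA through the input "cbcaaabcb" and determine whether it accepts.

Answer: REJECT

Derivation:
initial (ε-close {0}): {0,2,4,6,8}
'c' @ 1: {}  — dead — no transitions
rest 'bcaaabcb' ignored (set empty)
end set {} — state 1 not in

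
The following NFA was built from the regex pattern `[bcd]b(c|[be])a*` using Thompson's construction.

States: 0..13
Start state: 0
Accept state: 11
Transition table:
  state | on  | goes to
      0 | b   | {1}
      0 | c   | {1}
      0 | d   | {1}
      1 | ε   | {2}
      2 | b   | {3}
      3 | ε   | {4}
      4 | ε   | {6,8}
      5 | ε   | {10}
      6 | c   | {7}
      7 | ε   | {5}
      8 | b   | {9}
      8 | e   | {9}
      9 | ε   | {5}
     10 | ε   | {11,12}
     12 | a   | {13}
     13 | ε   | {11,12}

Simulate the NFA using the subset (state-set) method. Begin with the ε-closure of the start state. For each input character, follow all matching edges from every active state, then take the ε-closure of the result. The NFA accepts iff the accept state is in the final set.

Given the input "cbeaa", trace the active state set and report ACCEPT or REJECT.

Answer: ACCEPT

Steps:
initial (ε-close {0}): {0}
'c' @ 1: {1,2}
'b' @ 2: {3,4,6,8}
'e' @ 3: {5,9,10,11,12}  [accepting]
'a' @ 4: {11,12,13}  [accepting]
'a' @ 5: {11,12,13}  [accepting]
after full input: {11,12,13}  (accept=11 in)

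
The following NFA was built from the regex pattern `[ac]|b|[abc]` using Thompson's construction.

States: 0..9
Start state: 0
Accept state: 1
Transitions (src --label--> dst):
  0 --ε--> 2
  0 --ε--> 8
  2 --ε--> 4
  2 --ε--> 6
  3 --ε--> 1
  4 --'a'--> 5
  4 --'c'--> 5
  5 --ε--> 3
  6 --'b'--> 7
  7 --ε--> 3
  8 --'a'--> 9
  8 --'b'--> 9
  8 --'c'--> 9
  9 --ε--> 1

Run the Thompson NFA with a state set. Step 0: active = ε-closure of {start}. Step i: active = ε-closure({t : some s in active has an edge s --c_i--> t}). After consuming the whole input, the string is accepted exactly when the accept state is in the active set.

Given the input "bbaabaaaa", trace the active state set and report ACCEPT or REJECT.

S₀ = ε-closure({0}) = {0,2,4,6,8}
'b' @ 1: {1,3,7,9}  (accept∈set)
'b' @ 2: {}  — state set empty
rest 'aabaaaa' ignored (set empty)
after full input: {}  (accept=1 not in)

Answer: REJECT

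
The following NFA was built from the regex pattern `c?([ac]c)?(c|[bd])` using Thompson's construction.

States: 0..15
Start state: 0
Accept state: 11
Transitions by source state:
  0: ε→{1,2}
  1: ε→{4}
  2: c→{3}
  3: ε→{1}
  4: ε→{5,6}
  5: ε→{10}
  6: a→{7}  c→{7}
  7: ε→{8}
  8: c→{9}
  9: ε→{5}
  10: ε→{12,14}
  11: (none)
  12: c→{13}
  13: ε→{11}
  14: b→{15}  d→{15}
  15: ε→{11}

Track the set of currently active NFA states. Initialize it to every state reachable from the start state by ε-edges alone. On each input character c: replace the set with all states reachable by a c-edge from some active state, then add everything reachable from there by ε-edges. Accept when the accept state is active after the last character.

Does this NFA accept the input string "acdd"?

initial (ε-close {0}): {0,1,2,4,5,6,10,12,14}
'a' @ 1: {7,8}
'c' @ 2: {5,9,10,12,14}
'd' @ 3: {11,15}  (accept∈set)
'd' @ 4: {}  — state set empty
final: {}; accept 11 not in set

Answer: REJECT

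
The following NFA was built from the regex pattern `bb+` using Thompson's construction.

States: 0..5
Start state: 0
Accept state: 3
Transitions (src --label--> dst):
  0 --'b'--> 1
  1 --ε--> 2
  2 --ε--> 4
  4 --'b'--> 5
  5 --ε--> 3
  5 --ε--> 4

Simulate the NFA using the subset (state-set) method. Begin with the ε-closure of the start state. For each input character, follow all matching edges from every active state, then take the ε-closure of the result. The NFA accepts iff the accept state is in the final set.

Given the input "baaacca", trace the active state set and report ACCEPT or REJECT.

Answer: REJECT

Steps:
start: ε-closure({0}) = {0}
'b' @ 1: {1,2,4}
'a' @ 2: {}  — dead — no transitions
rest 'aacca' ignored (set empty)
end set {} — state 3 not in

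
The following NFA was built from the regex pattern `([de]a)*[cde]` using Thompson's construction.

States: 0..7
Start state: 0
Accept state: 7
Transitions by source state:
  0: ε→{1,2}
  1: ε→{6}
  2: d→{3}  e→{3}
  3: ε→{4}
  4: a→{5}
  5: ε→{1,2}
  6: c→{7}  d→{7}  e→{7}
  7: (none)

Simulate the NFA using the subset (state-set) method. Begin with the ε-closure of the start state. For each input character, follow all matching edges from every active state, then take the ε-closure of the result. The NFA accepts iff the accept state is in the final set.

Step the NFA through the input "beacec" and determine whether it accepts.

S₀ = ε-closure({0}) = {0,1,2,6}
'b' @ 1: {}  — dead — no transitions
rest 'eacec' ignored (set empty)
after full input: {}  (accept=7 not in)

Answer: REJECT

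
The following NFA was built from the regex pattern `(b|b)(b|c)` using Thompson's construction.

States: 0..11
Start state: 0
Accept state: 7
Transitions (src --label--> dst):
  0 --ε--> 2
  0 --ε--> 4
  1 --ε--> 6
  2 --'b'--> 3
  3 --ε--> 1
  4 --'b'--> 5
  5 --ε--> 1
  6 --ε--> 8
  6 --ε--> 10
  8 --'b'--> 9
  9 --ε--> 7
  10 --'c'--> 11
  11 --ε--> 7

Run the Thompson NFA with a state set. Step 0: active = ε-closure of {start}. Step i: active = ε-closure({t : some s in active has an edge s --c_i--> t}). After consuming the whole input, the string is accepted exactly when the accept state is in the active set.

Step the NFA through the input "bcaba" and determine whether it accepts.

start: ε-closure({0}) = {0,2,4}
'b' @ 1: {1,3,5,6,8,10}
'c' @ 2: {7,11}  [accepting]
'a' @ 3: {}  — no active states
rest 'ba' ignored (set empty)
after full input: {}  (accept=7 not in)

Answer: REJECT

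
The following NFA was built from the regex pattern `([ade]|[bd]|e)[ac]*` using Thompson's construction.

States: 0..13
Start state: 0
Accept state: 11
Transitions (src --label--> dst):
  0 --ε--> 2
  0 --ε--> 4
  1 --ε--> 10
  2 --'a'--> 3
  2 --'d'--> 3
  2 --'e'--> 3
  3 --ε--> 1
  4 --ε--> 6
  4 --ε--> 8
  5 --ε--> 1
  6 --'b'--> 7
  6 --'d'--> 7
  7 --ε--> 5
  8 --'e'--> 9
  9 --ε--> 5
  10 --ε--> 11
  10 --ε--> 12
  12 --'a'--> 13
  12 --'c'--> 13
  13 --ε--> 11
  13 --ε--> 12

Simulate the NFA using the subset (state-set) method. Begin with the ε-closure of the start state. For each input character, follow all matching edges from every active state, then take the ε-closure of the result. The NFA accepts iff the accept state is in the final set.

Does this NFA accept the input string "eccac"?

Answer: ACCEPT

Derivation:
initial (ε-close {0}): {0,2,4,6,8}
'e' @ 1: {1,3,5,9,10,11,12}  [accepting]
'c' @ 2: {11,12,13}  [accepting]
'c' @ 3: {11,12,13}  [accepting]
'a' @ 4: {11,12,13}  [accepting]
'c' @ 5: {11,12,13}  [accepting]
end set {11,12,13} — state 11 in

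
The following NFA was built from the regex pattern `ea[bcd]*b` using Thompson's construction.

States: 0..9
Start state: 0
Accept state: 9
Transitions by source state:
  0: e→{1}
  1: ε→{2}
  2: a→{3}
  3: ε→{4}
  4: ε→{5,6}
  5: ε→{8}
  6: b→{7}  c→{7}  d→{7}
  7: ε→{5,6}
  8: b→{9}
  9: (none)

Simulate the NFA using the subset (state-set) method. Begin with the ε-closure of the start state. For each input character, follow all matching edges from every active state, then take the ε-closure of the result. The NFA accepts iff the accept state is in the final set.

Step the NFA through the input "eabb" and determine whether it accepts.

Answer: ACCEPT

Steps:
initial (ε-close {0}): {0}
'e' @ 1: {1,2}
'a' @ 2: {3,4,5,6,8}
'b' @ 3: {5,6,7,8,9}  ✓accept
'b' @ 4: {5,6,7,8,9}  ✓accept
final: {5,6,7,8,9}; accept 9 in set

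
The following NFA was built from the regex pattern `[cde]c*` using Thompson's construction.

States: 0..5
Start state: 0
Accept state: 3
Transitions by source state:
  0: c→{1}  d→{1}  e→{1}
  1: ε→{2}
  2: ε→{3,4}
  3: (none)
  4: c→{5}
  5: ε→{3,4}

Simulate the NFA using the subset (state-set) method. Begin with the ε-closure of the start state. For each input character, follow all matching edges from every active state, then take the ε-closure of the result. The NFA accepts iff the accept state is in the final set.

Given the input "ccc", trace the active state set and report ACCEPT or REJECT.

S₀ = ε-closure({0}) = {0}
'c' @ 1: {1,2,3,4}  ✓accept
'c' @ 2: {3,4,5}  ✓accept
'c' @ 3: {3,4,5}  ✓accept
final: {3,4,5}; accept 3 in set

Answer: ACCEPT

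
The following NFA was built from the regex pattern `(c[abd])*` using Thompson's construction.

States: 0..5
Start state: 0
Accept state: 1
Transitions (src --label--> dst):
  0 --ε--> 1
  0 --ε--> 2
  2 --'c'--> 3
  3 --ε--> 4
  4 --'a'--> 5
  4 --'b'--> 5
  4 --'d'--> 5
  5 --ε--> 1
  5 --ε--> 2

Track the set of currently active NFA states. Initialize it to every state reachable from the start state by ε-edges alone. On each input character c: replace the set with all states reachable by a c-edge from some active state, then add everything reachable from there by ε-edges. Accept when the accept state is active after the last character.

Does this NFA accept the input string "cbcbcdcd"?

Answer: ACCEPT

Trace:
start: ε-closure({0}) = {0,1,2}
'c' @ 1: {3,4}
'b' @ 2: {1,2,5}  (accept∈set)
'c' @ 3: {3,4}
'b' @ 4: {1,2,5}  (accept∈set)
'c' @ 5: {3,4}
'd' @ 6: {1,2,5}  (accept∈set)
'c' @ 7: {3,4}
'd' @ 8: {1,2,5}  (accept∈set)
final: {1,2,5}; accept 1 in set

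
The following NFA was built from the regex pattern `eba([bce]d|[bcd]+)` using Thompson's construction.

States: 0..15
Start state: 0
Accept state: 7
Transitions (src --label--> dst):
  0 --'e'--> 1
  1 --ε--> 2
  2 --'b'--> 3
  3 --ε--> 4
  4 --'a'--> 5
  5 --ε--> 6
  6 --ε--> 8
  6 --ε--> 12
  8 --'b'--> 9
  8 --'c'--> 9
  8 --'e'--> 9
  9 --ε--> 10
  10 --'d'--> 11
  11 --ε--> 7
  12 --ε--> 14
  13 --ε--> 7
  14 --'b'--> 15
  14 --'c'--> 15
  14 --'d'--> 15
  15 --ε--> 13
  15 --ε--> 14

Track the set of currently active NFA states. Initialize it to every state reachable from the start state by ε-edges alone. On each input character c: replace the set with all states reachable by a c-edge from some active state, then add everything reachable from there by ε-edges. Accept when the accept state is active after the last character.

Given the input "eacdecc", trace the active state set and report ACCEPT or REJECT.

initial (ε-close {0}): {0}
'e' @ 1: {1,2}
'a' @ 2: {}  — no active states
rest 'cdecc' ignored (set empty)
after full input: {}  (accept=7 not in)

Answer: REJECT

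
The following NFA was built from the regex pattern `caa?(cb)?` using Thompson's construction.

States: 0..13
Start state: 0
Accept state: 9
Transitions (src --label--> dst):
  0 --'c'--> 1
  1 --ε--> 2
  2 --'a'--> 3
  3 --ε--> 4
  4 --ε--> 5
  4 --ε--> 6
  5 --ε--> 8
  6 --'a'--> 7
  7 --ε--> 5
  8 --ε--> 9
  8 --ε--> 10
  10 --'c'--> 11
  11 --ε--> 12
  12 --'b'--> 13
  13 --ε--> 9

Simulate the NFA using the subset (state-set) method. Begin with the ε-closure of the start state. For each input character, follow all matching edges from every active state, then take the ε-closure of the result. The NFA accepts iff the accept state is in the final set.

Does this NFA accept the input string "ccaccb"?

Answer: REJECT

Derivation:
start: ε-closure({0}) = {0}
'c' @ 1: {1,2}
'c' @ 2: {}  — dead — no transitions
rest 'accb' ignored (set empty)
after full input: {}  (accept=9 not in)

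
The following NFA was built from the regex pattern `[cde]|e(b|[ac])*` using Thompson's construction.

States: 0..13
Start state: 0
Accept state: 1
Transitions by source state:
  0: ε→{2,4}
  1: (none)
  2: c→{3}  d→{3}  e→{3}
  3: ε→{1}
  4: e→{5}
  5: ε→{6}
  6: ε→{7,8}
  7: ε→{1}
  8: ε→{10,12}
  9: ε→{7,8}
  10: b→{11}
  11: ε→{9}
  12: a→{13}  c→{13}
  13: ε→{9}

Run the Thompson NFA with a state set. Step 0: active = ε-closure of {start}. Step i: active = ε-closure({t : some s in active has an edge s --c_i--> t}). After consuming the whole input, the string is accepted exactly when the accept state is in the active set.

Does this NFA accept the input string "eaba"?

S₀ = ε-closure({0}) = {0,2,4}
'e' @ 1: {1,3,5,6,7,8,10,12}  (accept∈set)
'a' @ 2: {1,7,8,9,10,12,13}  (accept∈set)
'b' @ 3: {1,7,8,9,10,11,12}  (accept∈set)
'a' @ 4: {1,7,8,9,10,12,13}  (accept∈set)
end set {1,7,8,9,10,12,13} — state 1 in

Answer: ACCEPT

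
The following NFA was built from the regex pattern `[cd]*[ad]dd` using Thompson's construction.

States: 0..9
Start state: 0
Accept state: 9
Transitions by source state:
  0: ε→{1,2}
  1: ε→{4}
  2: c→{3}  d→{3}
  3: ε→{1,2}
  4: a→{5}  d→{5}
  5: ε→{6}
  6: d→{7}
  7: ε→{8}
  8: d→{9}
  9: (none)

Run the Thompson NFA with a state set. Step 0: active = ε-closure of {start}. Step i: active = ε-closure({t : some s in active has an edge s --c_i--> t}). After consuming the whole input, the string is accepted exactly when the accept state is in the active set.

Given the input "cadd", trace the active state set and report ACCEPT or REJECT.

Answer: ACCEPT

Steps:
S₀ = ε-closure({0}) = {0,1,2,4}
'c' @ 1: {1,2,3,4}
'a' @ 2: {5,6}
'd' @ 3: {7,8}
'd' @ 4: {9}  [accepting]
final: {9}; accept 9 in set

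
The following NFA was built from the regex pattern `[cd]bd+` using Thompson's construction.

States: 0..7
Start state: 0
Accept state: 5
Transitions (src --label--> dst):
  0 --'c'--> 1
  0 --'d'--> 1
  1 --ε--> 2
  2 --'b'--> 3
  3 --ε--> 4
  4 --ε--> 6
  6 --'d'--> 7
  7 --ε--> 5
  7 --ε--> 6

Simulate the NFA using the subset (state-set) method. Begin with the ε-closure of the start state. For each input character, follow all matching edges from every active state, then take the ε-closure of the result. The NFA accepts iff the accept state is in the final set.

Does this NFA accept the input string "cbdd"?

start: ε-closure({0}) = {0}
'c' @ 1: {1,2}
'b' @ 2: {3,4,6}
'd' @ 3: {5,6,7}  (accept∈set)
'd' @ 4: {5,6,7}  (accept∈set)
end set {5,6,7} — state 5 in

Answer: ACCEPT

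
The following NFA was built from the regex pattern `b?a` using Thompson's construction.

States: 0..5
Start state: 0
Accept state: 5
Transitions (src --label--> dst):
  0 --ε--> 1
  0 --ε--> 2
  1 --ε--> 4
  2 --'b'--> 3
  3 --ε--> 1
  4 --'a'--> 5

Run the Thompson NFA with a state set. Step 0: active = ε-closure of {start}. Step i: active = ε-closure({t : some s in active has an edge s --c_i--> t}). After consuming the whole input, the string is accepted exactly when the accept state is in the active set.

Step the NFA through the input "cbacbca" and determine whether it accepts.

initial (ε-close {0}): {0,1,2,4}
'c' @ 1: {}  — no active states
rest 'bacbca' ignored (set empty)
end set {} — state 5 not in

Answer: REJECT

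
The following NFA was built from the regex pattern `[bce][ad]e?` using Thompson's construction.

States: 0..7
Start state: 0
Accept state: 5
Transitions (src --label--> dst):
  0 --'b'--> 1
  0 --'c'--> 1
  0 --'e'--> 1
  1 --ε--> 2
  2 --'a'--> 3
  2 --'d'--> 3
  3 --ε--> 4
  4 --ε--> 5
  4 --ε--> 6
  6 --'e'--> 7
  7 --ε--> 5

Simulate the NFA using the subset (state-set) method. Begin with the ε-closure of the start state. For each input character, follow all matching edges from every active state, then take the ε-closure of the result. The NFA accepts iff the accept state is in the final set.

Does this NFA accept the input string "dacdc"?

S₀ = ε-closure({0}) = {0}
'd' @ 1: {}  — state set empty
rest 'acdc' ignored (set empty)
after full input: {}  (accept=5 not in)

Answer: REJECT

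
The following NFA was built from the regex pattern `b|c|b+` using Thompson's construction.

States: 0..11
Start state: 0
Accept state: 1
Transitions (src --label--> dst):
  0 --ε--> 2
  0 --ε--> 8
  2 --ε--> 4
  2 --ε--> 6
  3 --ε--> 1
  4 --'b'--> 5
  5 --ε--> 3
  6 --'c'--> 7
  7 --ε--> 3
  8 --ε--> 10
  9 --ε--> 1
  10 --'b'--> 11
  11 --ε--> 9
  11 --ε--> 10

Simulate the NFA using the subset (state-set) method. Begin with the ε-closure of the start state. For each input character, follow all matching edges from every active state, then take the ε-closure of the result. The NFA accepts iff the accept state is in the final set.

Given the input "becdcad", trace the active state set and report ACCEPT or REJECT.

start: ε-closure({0}) = {0,2,4,6,8,10}
'b' @ 1: {1,3,5,9,10,11}  ✓accept
'e' @ 2: {}  — dead — no transitions
rest 'cdcad' ignored (set empty)
final: {}; accept 1 not in set

Answer: REJECT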